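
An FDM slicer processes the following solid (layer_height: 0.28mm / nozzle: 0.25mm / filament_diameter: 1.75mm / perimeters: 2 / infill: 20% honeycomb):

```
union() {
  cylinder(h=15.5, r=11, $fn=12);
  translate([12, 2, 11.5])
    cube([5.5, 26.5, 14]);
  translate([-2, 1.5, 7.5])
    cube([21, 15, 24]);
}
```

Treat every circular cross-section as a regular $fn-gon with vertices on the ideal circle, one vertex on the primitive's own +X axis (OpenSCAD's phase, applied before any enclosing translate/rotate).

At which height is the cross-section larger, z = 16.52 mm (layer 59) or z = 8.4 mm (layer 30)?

Layer 59 (z = 16.52): the cylinder does not reach this height (z outside [0, 15.5]); the 5.5×26.5 cube at (12, 2) contributes its full rectangle (area 145.75 mm²); the cube at (-2, 1.5) (footprint 21×15) is included at this height (area 315.00 mm²); Combining (union): the regions partially overlap — summed areas 460.75 mm² minus the doubly-counted overlap 79.75 mm² gives 381.00 mm² — area = 381.00 mm². So its area = 381.00 mm². Layer 30 (z = 8.4): the r=11 cylinder gives a regular 12-gon of circumradius 11 (constant along its height) (area = (12/2)·11.000²·sin(360°/12) = 363.00 mm²); the cube at (12, 2) does not reach this height (z outside [11.5, 25.5]); the 21×15 cube at (-2, 1.5) contributes its full rectangle (area 315.00 mm²); Taking the union: the regions partially overlap — summed areas 678.00 mm² minus the doubly-counted overlap 93.02 mm² gives 584.98 mm² — area = 584.98 mm². So its area = 584.98 mm². Layer 30 is larger (584.98 vs 381.00 mm²).

layer 30 (z = 8.4 mm)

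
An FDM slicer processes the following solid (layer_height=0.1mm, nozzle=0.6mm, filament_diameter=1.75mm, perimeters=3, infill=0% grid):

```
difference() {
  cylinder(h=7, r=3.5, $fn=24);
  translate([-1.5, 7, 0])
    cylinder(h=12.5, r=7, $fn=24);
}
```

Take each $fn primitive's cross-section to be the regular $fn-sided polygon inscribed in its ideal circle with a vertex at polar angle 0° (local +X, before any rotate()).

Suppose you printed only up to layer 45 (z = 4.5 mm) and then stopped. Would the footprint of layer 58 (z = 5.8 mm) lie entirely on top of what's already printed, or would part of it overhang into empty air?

entirely on top

Compare the two slices. At z = 4.5: the cylinder: section is a regular 24-gon, circumradius r=3.5 (area = (24/2)·3.500²·sin(360°/24) = 38.05 mm²); the r=7 cylinder at (-1.5, 7) gives a regular 24-gon of circumradius 7 (constant along its height) (area = (24/2)·7.000²·sin(360°/24) = 152.19 mm²); Subtracting the remaining from the first: starting from the r=3.5 cylinder (38.05 mm²), the r=7 cylinder at (-1.5, 7) partially overlaps it — only the 15.66 mm² overlap (of its 152.19 mm²) is removed, clipping the outline — area = 22.39 mm². At z = 5.8: the r=3.5 cylinder gives a regular 24-gon of circumradius 3.5 (constant along its height) (area = (24/2)·3.500²·sin(360°/24) = 38.05 mm²); the cylinder at (-1.5, 7): section is a regular 24-gon, circumradius r=7 (area = (24/2)·7.000²·sin(360°/24) = 152.19 mm²); Taking the first minus the rest: starting from the r=3.5 cylinder (38.05 mm²), the r=7 cylinder at (-1.5, 7) partially overlaps it — only the 15.66 mm² overlap (of its 152.19 mm²) is removed, clipping the outline — area = 22.39 mm². Checking containment: the cross-section at z = 5.8 is a subset of the cross-section at z = 4.5.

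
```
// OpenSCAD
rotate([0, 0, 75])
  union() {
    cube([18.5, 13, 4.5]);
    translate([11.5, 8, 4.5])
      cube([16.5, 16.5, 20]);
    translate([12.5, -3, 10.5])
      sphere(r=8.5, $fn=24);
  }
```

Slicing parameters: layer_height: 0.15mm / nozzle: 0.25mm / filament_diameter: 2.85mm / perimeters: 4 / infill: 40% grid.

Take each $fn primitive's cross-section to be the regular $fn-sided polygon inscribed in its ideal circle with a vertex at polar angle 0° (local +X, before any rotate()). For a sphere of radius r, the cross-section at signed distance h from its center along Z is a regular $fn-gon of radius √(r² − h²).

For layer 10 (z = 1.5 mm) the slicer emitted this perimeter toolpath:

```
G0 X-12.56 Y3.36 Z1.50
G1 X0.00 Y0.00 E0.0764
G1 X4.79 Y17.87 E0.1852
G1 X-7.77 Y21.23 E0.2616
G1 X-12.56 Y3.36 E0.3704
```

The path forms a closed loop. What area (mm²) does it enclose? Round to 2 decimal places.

Apply the shoelace formula to the sequence of (X, Y) vertices; enclosed area = 240.54 mm².

240.54 mm²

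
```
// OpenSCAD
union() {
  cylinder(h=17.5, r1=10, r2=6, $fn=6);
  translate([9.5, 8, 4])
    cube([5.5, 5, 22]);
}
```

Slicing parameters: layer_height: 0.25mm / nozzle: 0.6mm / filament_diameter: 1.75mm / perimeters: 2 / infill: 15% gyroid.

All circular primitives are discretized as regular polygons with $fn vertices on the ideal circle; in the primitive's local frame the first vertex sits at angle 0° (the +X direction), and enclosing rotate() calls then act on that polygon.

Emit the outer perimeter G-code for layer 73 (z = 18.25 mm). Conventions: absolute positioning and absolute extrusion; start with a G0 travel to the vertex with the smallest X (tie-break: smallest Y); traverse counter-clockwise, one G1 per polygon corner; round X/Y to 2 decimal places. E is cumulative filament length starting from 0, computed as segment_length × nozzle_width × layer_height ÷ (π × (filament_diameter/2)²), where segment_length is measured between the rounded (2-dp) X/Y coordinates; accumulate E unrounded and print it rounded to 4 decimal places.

G0 X9.50 Y8.00 Z18.25
G1 X15.00 Y8.00 E0.3430
G1 X15.00 Y13.00 E0.6548
G1 X9.50 Y13.00 E0.9978
G1 X9.50 Y8.00 E1.3096

At z = 18.25 mm: the cone is absent (z outside [0, 17.5]); the cube at (9.5, 8) (footprint 5.5×5) is included at this height; Taking the union: only the 5.5×5 cube at (9.5, 8) is present, so the union is just that shape — 1 connected region. The outline is a single polygon with 4 vertices. Extrusion per mm of travel: 0.6 × 0.25 / (π × 0.875²) = 0.062363. Accumulating E over each segment gives final E = 1.3096.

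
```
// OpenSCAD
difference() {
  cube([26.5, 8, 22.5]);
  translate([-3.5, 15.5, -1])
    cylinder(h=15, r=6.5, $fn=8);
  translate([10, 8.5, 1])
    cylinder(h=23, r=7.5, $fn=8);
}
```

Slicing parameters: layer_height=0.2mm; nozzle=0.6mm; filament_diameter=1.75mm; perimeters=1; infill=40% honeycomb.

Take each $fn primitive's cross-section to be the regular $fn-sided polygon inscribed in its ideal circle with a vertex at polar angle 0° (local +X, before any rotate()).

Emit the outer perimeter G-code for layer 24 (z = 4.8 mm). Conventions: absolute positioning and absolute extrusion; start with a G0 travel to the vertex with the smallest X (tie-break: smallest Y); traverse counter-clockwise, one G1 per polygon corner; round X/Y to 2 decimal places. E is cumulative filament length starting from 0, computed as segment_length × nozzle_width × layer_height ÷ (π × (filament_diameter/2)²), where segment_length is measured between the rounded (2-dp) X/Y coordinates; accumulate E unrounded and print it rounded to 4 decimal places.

G0 X0.00 Y0.00 Z4.80
G1 X26.50 Y0.00 E1.3221
G1 X26.50 Y8.00 E1.7212
G1 X17.29 Y8.00 E2.1807
G1 X15.30 Y3.20 E2.4399
G1 X10.00 Y1.00 E2.7262
G1 X4.70 Y3.20 E3.0125
G1 X2.71 Y8.00 E3.2718
G1 X0.00 Y8.00 E3.4070
G1 X0.00 Y0.00 E3.8061

At z = 4.8 mm: the 26.5×8 cube contributes its full rectangle; the cylinder at (-3.5, 15.5): section is a regular 8-gon, circumradius r=6.5; the r=7.5 cylinder at (10, 8.5) contributes a regular 8-gon of circumradius 7.5; After the difference (first − rest): starting from the 26.5×8 cube, the r=6.5 cylinder at (-3.5, 15.5) misses the remaining region (no effect); the r=7.5 cylinder at (10, 8.5) partially overlaps it — only the 72.15 mm² overlap (of its 159.10 mm²) is removed, clipping the outline — 1 connected region. The outline is a single polygon with 9 vertices. Extrusion per mm of travel: 0.6 × 0.2 / (π × 0.875²) = 0.049890. Accumulating E over each segment gives final E = 3.8061.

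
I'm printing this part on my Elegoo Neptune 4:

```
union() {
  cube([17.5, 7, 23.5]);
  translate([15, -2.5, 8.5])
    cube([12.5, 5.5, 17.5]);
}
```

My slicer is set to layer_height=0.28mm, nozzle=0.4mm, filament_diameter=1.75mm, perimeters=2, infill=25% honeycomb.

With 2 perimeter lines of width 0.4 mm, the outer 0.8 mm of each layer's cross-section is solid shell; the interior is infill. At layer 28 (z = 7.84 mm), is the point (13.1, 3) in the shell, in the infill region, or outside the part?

infill

At z = 7.84 mm: the 17.5×7 cube contributes its full rectangle; the cube at (15, -2.5) is absent (z outside [8.5, 26]); Merging all regions: only the 17.5×7 cube is present, so the union is just that shape — 1 connected region. Overall, the cross-section is a single solid region. The nearest boundary edge runs (0.00, 0.00)→(17.50, 0.00); distance from the point to it = 3.00 mm. The point is inside the cross-section and 3.00 mm from the nearest boundary — more than the 0.8 mm shell width (2 × 0.4), so it's in the infill interior.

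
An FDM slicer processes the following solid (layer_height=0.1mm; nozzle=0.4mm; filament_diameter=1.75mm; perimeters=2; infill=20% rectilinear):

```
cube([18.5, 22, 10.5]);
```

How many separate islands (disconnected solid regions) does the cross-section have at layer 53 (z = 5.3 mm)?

At z = 5.3 mm: the cube is present — its section is the full 18.5×22 rectangle. Overall, the cross-section is a single solid region. Island count = 1.

1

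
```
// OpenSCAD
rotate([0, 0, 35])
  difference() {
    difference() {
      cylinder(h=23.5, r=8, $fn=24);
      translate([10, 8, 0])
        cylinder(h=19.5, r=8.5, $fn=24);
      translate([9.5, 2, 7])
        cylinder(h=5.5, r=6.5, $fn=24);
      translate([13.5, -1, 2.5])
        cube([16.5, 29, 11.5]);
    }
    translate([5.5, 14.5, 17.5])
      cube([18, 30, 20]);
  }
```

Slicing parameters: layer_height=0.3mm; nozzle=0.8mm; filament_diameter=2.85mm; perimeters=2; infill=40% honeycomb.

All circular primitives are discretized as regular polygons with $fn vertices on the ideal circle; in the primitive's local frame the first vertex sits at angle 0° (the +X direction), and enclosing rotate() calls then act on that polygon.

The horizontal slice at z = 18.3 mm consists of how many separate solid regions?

At z = 18.3 mm: the r=8 cylinder gives a regular 24-gon of circumradius 8 (constant along its height); the cylinder at (10, 8): section is a regular 24-gon, circumradius r=8.5; the cylinder at (9.5, 2) is absent (z outside [7, 12.5]); the cube at (13.5, -1) does not reach this height (z outside [2.5, 14]); Subtracting the remaining from the first: starting from the r=8 cylinder, the r=8.5 cylinder at (10, 8) partially overlaps it — only the 25.20 mm² overlap (of its 224.40 mm²) is removed, clipping the outline — 1 connected region; the cube at (5.5, 14.5) is present — its section is the full 18×30 rectangle; After the difference (first − rest): starting from the result so far, the 18×30 cube at (5.5, 14.5) misses the remaining region (no effect) — 1 connected region; (rotated 35° about Z; rotation is an isometry so areas/perimeters/island counts are preserved). The result has 1 disconnected region.

1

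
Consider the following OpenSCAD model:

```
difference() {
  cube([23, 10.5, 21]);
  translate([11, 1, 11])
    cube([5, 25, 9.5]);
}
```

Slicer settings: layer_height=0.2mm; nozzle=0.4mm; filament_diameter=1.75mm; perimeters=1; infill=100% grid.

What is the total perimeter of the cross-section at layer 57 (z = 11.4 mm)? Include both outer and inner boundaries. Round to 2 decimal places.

At z = 11.4 mm: the 23×10.5 cube contributes its full rectangle (perimeter 67.00 mm); the cube at (11, 1) is present — its section is the full 5×25 rectangle (perimeter 60.00 mm); After the difference (first − rest): starting from the 23×10.5 cube, the 5×25 cube at (11, 1) partially overlaps it — only the 47.50 mm² overlap (of its 125.00 mm²) is removed, clipping the outline — boundary = 86.00 mm. Overall, the cross-section is a single solid region. Total boundary length (outer) = 86.00 mm.

86.00 mm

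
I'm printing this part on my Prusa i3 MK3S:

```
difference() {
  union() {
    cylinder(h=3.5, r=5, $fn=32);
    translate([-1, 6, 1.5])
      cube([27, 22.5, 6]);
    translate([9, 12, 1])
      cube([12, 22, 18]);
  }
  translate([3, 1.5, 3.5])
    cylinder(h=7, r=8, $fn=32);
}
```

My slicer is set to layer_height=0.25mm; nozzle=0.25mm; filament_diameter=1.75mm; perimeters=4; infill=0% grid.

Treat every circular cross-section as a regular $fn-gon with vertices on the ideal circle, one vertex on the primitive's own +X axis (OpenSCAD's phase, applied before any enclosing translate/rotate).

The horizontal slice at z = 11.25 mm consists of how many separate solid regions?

At z = 11.25 mm: the cylinder is absent (z outside [0, 3.5]); the cube at (-1, 6) does not reach this height (z outside [1.5, 7.5]); the cube at (9, 12) (footprint 12×22) is included at this height; Taking the union: only the 12×22 cube at (9, 12) is present, so the union is just that shape — 1 connected region; the cylinder at (3, 1.5) is not intersected at this z (z outside [3.5, 10.5]); After the difference (first − rest): none of the subtracted shapes is present at this height, so that combined region is unchanged — 1 connected region. The result has 1 disconnected region.

1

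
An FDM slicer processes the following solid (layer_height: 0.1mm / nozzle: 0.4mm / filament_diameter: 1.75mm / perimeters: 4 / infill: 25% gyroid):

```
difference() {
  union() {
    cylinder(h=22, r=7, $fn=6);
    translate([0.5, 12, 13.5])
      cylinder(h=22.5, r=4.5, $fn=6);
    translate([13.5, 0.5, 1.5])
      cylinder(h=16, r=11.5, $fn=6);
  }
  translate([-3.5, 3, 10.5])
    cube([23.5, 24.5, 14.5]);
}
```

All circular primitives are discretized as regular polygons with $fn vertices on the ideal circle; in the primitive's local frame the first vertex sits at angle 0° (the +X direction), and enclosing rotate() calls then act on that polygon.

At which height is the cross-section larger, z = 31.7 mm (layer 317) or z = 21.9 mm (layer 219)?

layer 219 (z = 21.9 mm)

Layer 317 (z = 31.7): the cylinder does not reach this height (z outside [0, 22]); the cylinder at (0.5, 12): section is a regular 6-gon, circumradius r=4.5 (area = (6/2)·4.500²·sin(360°/6) = 52.61 mm²); the cylinder at (13.5, 0.5) is absent (z outside [1.5, 17.5]); Merging all regions: only the r=4.5 cylinder at (0.5, 12) is present, so the union is just that shape — area = 52.61 mm²; the cube at (-3.5, 3) is not intersected at this z (z outside [10.5, 25]); Subtracting the remaining from the first: none of the subtracted shapes is present at this height, so the result so far is unchanged — area = 52.61 mm². So its area = 52.61 mm². Layer 219 (z = 21.9): the cylinder: section is a regular 6-gon, circumradius r=7 (area = (6/2)·7.000²·sin(360°/6) = 127.31 mm²); the cylinder at (0.5, 12): section is a regular 6-gon, circumradius r=4.5 (area = (6/2)·4.500²·sin(360°/6) = 52.61 mm²); the cylinder at (13.5, 0.5) is absent (z outside [1.5, 17.5]); Merging all regions: the 2 present regions are separate (no shared area or edge), so areas and boundary lengths simply add and each stays a separate island — area = 179.92 mm²; the cube at (-3.5, 3) (footprint 23.5×24.5) is included at this height (area 575.75 mm²); After the difference (first − rest): starting from the result so far (179.92 mm²), the 23.5×24.5 cube at (-3.5, 3) partially overlaps it — only the 76.32 mm² overlap (of its 575.75 mm²) is removed, clipping the outline — area = 103.60 mm². So its area = 103.60 mm². Layer 219 is larger (103.60 vs 52.61 mm²).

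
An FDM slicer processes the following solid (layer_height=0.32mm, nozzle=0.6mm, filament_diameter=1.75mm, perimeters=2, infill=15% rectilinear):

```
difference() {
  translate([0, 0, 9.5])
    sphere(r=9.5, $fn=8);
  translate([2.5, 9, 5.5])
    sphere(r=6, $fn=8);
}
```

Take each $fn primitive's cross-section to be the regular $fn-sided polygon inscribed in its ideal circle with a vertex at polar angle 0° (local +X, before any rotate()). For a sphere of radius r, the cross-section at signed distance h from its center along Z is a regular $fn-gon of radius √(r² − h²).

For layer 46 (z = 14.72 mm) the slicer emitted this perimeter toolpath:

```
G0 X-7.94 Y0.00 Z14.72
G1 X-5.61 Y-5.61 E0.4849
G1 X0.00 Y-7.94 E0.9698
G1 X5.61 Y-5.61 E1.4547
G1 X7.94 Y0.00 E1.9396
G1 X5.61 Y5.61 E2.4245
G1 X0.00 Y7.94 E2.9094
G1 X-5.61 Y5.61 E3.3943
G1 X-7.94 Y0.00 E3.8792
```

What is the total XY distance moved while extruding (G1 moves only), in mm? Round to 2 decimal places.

Sum the Euclidean lengths of each G1 segment: total = 48.60 mm.

48.60 mm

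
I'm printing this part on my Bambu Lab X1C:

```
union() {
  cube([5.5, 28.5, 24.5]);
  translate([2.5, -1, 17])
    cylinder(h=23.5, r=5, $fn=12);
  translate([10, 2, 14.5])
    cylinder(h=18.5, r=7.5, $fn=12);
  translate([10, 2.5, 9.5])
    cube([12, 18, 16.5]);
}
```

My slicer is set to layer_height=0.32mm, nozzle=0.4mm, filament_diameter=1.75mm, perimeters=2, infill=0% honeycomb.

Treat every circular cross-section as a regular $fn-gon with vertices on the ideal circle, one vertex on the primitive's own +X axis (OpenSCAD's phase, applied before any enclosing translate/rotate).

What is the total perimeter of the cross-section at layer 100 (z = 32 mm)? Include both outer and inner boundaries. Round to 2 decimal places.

At z = 32 mm: the cube is not intersected at this z (z outside [0, 24.5]); the r=5 cylinder at (2.5, -1) contributes a regular 12-gon of circumradius 5 (perimeter = 2·12·5.000·sin(180°/12) = 31.06 mm); the r=7.5 cylinder at (10, 2) gives a regular 12-gon of circumradius 7.5 (constant along its height) (perimeter = 2·12·7.500·sin(180°/12) = 46.59 mm); the cube at (10, 2.5) is not intersected at this z (z outside [9.5, 26]); Taking the union: the regions partially overlap (shared area 25.36 mm²), so the edge portions inside another operand are dropped and the merged outline is re-measured after clipping — boundary = 57.29 mm. Overall, the cross-section is a single solid region. Total boundary length (outer) = 57.29 mm.

57.29 mm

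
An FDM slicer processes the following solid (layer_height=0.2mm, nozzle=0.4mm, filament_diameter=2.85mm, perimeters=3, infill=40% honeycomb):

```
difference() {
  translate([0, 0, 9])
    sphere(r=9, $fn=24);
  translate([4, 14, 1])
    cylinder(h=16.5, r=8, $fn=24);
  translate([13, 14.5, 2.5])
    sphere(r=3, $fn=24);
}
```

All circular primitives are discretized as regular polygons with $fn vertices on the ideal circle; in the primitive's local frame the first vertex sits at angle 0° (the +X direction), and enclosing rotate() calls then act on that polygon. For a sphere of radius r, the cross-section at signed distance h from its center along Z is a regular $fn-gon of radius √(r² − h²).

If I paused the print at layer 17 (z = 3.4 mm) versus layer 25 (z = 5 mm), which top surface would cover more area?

Layer 17 (z = 3.4): the r=9 sphere slices to a regular 24-gon of circumradius 7.046 (√(r²−h²) with h=5.6 from center) (area = (24/2)·7.046²·sin(360°/24) = 154.17 mm²); the cylinder at (4, 14): section is a regular 24-gon, circumradius r=8 (area = (24/2)·8.000²·sin(360°/24) = 198.77 mm²); the r=3 sphere at (13, 14.5) slices to a regular 24-gon of circumradius 2.862 (√(r²−h²) with h=0.9 from center) (area = (24/2)·2.862²·sin(360°/24) = 25.44 mm²); Subtracting the remaining from the first: starting from the r=9 sphere (154.17 mm²), the r=8 cylinder at (4, 14) partially overlaps it — only the 0.90 mm² overlap (of its 198.77 mm²) is removed, clipping the outline; the r=3 sphere at (13, 14.5) misses the remaining region (no effect) — area = 153.28 mm². So its area = 153.28 mm². Layer 25 (z = 5): the sphere: section is a regular 24-gon, circumradius = √(r²−h²) = √(9²−4²) = 8.062 (area = (24/2)·8.062²·sin(360°/24) = 201.88 mm²); the r=8 cylinder at (4, 14) contributes a regular 24-gon of circumradius 8 (area = (24/2)·8.000²·sin(360°/24) = 198.77 mm²); the sphere at (13, 14.5): section is a regular 24-gon, circumradius = √(r²−h²) = √(3²−2.5²) = 1.658 (area = (24/2)·1.658²·sin(360°/24) = 8.54 mm²); Subtracting the remaining from the first: starting from the r=9 sphere (201.88 mm²), the r=8 cylinder at (4, 14) partially overlaps it — only the 6.21 mm² overlap (of its 198.77 mm²) is removed, clipping the outline; the r=3 sphere at (13, 14.5) misses the remaining region (no effect) — area = 195.67 mm². So its area = 195.67 mm². Layer 25 is larger (195.67 vs 153.28 mm²).

layer 25 (z = 5 mm)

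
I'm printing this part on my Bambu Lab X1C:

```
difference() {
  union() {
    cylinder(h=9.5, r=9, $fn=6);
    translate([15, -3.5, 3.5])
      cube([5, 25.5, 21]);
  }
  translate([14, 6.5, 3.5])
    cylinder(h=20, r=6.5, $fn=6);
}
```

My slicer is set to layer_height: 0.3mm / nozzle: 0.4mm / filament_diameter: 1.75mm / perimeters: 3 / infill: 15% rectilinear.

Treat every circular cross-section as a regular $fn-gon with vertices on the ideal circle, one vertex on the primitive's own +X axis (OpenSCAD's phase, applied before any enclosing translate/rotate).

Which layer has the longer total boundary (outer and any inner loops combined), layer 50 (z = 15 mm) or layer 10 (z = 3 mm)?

Layer 50 (z = 15): the cylinder is absent (z outside [0, 9.5]); the 5×25.5 cube at (15, -3.5) contributes its full rectangle (perimeter 61.00 mm); Combining (union): only the 5×25.5 cube at (15, -3.5) is present, so the union is just that shape — boundary = 61.00 mm; the r=6.5 cylinder at (14, 6.5) gives a regular 6-gon of circumradius 6.5 (constant along its height) (perimeter = 2·6·6.500·sin(180°/6) = 39.00 mm); After the difference (first − rest): starting from that combined region, the r=6.5 cylinder at (14, 6.5) partially overlaps it — only the 43.19 mm² overlap (of its 109.77 mm²) is removed, clipping the outline — boundary = 63.51 mm. So its perimeter = 63.51 mm. Layer 10 (z = 3): the r=9 cylinder contributes a regular 6-gon of circumradius 9 (perimeter = 2·6·9.000·sin(180°/6) = 54.00 mm); the cube at (15, -3.5) does not reach this height (z outside [3.5, 24.5]); Taking the union: only the r=9 cylinder is present, so the union is just that shape — boundary = 54.00 mm; the cylinder at (14, 6.5) does not reach this height (z outside [3.5, 23.5]); Subtracting the remaining from the first: none of the subtracted shapes is present at this height, so the result so far is unchanged — boundary = 54.00 mm. So its perimeter = 54.00 mm. Layer 50 is larger (63.51 vs 54.00 mm).

layer 50 (z = 15 mm)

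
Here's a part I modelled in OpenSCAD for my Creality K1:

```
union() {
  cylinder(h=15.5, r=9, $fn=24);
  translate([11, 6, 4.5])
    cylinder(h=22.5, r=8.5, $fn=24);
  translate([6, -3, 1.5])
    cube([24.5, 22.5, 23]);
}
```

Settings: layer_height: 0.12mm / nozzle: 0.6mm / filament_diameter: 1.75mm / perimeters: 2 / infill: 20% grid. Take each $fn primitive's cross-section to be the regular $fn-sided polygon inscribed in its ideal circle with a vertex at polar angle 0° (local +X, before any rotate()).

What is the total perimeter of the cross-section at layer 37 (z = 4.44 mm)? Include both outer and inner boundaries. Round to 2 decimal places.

127.75 mm

At z = 4.44 mm: the cylinder: section is a regular 24-gon, circumradius r=9 (perimeter = 2·24·9.000·sin(180°/24) = 56.39 mm); the cylinder at (11, 6) is not intersected at this z (z outside [4.5, 27]); the cube at (6, -3) is present — its section is the full 24.5×22.5 rectangle (perimeter 94.00 mm); Combining (union): the regions partially overlap (shared area 21.91 mm²), so the edge portions inside another operand are dropped and the merged outline is re-measured after clipping — boundary = 127.75 mm. Overall, the cross-section is a single solid region. Total boundary length (outer) = 127.75 mm.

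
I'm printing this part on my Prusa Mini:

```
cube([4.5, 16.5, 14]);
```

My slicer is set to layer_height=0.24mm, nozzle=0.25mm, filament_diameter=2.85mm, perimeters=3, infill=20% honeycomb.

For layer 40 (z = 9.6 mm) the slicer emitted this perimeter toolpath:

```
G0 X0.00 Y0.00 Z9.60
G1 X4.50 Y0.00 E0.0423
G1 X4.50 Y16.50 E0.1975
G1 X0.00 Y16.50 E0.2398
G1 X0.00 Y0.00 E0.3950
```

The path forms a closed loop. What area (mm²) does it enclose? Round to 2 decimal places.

Apply the shoelace formula to the sequence of (X, Y) vertices; enclosed area = 74.25 mm².

74.25 mm²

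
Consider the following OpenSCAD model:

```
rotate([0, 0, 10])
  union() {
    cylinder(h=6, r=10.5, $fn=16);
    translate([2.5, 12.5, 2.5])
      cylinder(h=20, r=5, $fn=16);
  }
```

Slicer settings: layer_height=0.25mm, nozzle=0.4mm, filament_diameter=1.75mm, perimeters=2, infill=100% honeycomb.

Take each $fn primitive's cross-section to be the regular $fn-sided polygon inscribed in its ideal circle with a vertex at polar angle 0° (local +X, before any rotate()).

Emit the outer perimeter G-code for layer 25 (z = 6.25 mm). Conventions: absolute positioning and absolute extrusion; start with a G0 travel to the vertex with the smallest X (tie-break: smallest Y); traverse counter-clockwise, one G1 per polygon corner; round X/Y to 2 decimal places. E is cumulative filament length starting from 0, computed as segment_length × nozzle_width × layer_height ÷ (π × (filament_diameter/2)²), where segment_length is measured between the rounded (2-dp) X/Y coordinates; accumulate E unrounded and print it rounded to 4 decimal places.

G0 X-4.63 Y11.88 Z6.25
G1 X-3.93 Y10.06 E0.0811
G1 X-2.58 Y8.65 E0.1622
G1 X-0.79 Y7.86 E0.2436
G1 X1.16 Y7.82 E0.3247
G1 X2.98 Y8.53 E0.4059
G1 X4.39 Y9.88 E0.4870
G1 X5.17 Y11.66 E0.5678
G1 X5.22 Y13.61 E0.6489
G1 X4.51 Y15.43 E0.7302
G1 X3.16 Y16.84 E0.8113
G1 X1.37 Y17.63 E0.8927
G1 X-0.58 Y17.67 E0.9737
G1 X-2.40 Y16.96 E1.0550
G1 X-3.80 Y15.61 E1.1358
G1 X-4.59 Y13.83 E1.2168
G1 X-4.63 Y11.88 E1.2979

At z = 6.25 mm: the cylinder is not intersected at this z (z outside [0, 6]); the r=5 cylinder at (2.5, 12.5) contributes a regular 16-gon of circumradius 5; Merging all regions: only the r=5 cylinder at (2.5, 12.5) is present, so the union is just that shape — 1 connected region; (whole slice rotated 10° about Z — lengths, areas and connectivity unchanged). The outline is a single polygon with 16 vertices. Extrusion per mm of travel: 0.4 × 0.25 / (π × 0.875²) = 0.041575. Accumulating E over each segment gives final E = 1.2979.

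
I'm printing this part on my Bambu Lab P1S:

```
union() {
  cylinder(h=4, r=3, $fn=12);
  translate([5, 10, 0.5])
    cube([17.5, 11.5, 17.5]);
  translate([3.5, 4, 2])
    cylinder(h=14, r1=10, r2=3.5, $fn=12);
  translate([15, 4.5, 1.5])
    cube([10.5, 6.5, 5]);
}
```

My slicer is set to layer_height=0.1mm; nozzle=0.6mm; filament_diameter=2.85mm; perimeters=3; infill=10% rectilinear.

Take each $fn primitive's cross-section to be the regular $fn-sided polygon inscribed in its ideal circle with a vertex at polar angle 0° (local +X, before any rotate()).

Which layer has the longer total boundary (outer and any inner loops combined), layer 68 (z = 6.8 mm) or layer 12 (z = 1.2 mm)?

Layer 68 (z = 6.8): the cylinder is absent (z outside [0, 4]); the cube at (5, 10) is present — its section is the full 17.5×11.5 rectangle (perimeter 58.00 mm); the cone at (3.5, 4) contributes a regular 12-gon of circumradius 7.771 (interpolated between r1=10 and r2=3.5 at t=0.343) (perimeter = 2·12·7.771·sin(180°/12) = 48.27 mm); the cube at (15, 4.5) does not reach this height (z outside [1.5, 6.5]); Taking the union: the regions partially overlap (shared area 2.77 mm²), so the edge portions inside another operand are dropped and the merged outline is re-measured after clipping — boundary = 98.29 mm. So its perimeter = 98.29 mm. Layer 12 (z = 1.2): the r=3 cylinder contributes a regular 12-gon of circumradius 3 (perimeter = 2·12·3.000·sin(180°/12) = 18.63 mm); the cube at (5, 10) (footprint 17.5×11.5) is included at this height (perimeter 58.00 mm); the cone at (3.5, 4) is not intersected at this z (z outside [2, 16]); the cube at (15, 4.5) is absent (z outside [1.5, 6.5]); Merging all regions: the 2 present regions are separate (no shared area or edge), so areas and boundary lengths simply add and each stays a separate island — boundary = 76.63 mm. So its perimeter = 76.63 mm. Layer 68 is larger (98.29 vs 76.63 mm).

layer 68 (z = 6.8 mm)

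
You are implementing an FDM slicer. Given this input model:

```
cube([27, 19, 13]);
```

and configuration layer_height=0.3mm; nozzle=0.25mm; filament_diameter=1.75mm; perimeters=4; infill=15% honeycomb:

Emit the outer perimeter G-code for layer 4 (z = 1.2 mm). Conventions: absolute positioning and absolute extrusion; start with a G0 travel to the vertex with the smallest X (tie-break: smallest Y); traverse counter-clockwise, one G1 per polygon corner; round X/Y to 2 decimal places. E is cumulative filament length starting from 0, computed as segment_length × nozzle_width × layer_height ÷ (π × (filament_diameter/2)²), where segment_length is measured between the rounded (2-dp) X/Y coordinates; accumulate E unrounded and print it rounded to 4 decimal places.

At z = 1.2 mm: the cube is present — its section is the full 27×19 rectangle. The outline is a single polygon with 4 vertices. Extrusion per mm of travel: 0.25 × 0.3 / (π × 0.875²) = 0.031181. Accumulating E over each segment gives final E = 2.8687.

G0 X0.00 Y0.00 Z1.20
G1 X27.00 Y0.00 E0.8419
G1 X27.00 Y19.00 E1.4343
G1 X0.00 Y19.00 E2.2762
G1 X0.00 Y0.00 E2.8687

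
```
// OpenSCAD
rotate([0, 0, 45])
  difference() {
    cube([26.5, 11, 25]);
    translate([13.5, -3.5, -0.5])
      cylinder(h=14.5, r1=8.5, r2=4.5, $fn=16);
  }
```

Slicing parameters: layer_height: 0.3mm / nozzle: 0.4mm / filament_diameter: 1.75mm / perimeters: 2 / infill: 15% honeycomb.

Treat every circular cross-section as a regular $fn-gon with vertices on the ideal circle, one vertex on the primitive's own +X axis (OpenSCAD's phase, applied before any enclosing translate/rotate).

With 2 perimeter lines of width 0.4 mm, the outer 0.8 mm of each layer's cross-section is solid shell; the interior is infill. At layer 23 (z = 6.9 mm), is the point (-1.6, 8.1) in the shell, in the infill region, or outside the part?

infill

At z = 6.9 mm: the 26.5×11 cube contributes its full rectangle; the cone at (13.5, -3.5): at t=0.510 of its height the radius interpolates to r₁+(r₂−r₁)t = 6.459, giving a regular 16-gon of that circumradius; Subtracting the remaining from the first: starting from the 26.5×11 cube, the cone at (13.5, -3.5) partially overlaps it — only the 21.58 mm² overlap (of its 127.71 mm²) is removed, clipping the outline — 1 connected region; (rotated 45° about Z; rotation is an isometry so areas/perimeters/island counts are preserved). Overall, the cross-section is a single solid region. Undo the 45° rotation: the query point maps to (4.596, 6.859) in the un-rotated model frame. The nearest boundary edge runs (0.00, 11.00)→(26.50, 11.00); distance from the point to it = 4.14 mm. The point is inside the cross-section and 4.14 mm from the nearest boundary — more than the 0.8 mm shell width (2 × 0.4), so it's in the infill interior.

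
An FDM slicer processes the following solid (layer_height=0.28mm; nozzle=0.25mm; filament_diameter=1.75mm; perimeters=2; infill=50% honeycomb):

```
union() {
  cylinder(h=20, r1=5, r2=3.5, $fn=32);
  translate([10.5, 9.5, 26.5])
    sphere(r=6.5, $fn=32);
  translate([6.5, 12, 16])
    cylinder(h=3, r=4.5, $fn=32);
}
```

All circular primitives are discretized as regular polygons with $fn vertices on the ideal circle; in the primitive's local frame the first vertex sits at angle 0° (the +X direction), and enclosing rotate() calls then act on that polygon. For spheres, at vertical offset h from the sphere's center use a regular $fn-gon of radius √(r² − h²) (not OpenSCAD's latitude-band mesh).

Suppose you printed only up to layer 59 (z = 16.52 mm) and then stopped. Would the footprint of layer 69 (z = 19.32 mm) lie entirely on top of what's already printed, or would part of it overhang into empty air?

entirely on top

Compare the two slices. At z = 16.52: the cone (r1=5→r2=3.5) has section circumradius 3.761 here — a regular 32-gon (area = (32/2)·3.761²·sin(360°/32) = 44.15 mm²); the sphere at (10.5, 9.5) is not intersected at this z (|z−center|=9.980 > r=6.5); the r=4.5 cylinder at (6.5, 12) contributes a regular 32-gon of circumradius 4.5 (area = (32/2)·4.500²·sin(360°/32) = 63.21 mm²); Taking the union: the 2 present regions are separate (no shared area or edge), so areas and boundary lengths simply add and each stays a separate island — area = 107.36 mm². At z = 19.32: the cone (r1=5→r2=3.5) has section circumradius 3.551 here — a regular 32-gon (area = (32/2)·3.551²·sin(360°/32) = 39.36 mm²); the sphere at (10.5, 9.5) does not reach this height (|z−center|=7.180 > r=6.5); the cylinder at (6.5, 12) is not intersected at this z (z outside [16, 19]); Merging all regions: only the cone is present, so the union is just that shape — area = 39.36 mm². Checking containment: the cross-section at z = 19.32 is a subset of the cross-section at z = 16.52.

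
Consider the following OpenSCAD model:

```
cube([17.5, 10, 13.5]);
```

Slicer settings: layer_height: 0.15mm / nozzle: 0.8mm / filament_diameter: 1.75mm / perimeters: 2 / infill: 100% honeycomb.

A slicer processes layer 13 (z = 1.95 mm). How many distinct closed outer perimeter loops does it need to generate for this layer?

1

At z = 1.95 mm: the 17.5×10 cube contributes its full rectangle. The result has 1 disconnected region.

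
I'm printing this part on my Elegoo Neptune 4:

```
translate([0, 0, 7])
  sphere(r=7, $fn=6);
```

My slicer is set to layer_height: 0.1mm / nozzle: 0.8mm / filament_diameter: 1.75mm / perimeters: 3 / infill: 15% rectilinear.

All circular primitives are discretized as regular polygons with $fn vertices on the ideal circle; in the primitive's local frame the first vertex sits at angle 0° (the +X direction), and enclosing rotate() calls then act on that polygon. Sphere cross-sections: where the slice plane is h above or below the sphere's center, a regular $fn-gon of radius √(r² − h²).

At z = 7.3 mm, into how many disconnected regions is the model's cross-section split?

1

At z = 7.3 mm: the r=7 sphere slices to a regular 6-gon of circumradius 6.994 (√(r²−h²) with h=0.3 from center). The result has 1 disconnected region.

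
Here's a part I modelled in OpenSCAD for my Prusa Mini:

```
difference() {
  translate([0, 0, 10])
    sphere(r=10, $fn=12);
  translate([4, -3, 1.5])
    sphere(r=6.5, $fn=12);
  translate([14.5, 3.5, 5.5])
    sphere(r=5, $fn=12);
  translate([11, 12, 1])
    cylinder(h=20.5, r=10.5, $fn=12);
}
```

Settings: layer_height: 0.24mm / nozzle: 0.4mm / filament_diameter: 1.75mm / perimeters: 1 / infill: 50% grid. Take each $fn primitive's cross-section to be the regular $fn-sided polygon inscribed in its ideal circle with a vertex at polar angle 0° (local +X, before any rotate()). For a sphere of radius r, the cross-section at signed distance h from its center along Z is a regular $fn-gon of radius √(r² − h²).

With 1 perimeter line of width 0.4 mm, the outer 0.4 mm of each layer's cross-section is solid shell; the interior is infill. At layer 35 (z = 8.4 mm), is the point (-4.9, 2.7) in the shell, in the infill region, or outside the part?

At z = 8.4 mm: the r=10 sphere slices to a regular 12-gon of circumradius 9.871 (√(r²−h²) with h=1.6 from center); the sphere at (4, -3) is not intersected at this z (|z−center|=6.900 > r=6.5); the r=5 sphere at (14.5, 3.5) slices to a regular 12-gon of circumradius 4.073 (√(r²−h²) with h=2.9 from center); the cylinder at (11, 12): section is a regular 12-gon, circumradius r=10.5; Taking the first minus the rest: starting from the r=10 sphere, the r=5 sphere at (14.5, 3.5) misses the remaining region (no effect); the r=10.5 cylinder at (11, 12) partially overlaps it — only the 27.94 mm² overlap (of its 330.75 mm²) is removed, clipping the outline — 1 connected region. Overall, the cross-section is a single solid region. The nearest boundary edge runs (-9.87, 0.00)→(-8.55, 4.94); distance from the point to it = 4.10 mm. The point is inside the cross-section and 4.10 mm from the nearest boundary — more than the 0.4 mm shell width (1 × 0.4), so it's in the infill interior.

infill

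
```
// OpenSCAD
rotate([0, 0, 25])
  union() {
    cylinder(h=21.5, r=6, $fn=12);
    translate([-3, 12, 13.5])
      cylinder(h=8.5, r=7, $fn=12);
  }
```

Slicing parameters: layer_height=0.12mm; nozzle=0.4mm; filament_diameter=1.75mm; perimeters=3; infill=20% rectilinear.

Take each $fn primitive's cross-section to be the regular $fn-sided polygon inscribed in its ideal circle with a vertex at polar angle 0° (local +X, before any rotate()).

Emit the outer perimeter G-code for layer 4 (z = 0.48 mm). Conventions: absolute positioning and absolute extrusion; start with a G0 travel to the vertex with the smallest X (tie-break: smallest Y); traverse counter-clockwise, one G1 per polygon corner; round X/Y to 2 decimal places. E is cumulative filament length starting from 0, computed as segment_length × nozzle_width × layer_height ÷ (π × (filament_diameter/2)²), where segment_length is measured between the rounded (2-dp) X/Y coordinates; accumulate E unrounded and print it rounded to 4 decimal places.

At z = 0.48 mm: the r=6 cylinder contributes a regular 12-gon of circumradius 6; the cylinder at (-3, 12) does not reach this height (z outside [13.5, 22]); Merging all regions: only the r=6 cylinder is present, so the union is just that shape — 1 connected region; (rotated 25° about Z; rotation is an isometry so areas/perimeters/island counts are preserved). The outline is a single polygon with 12 vertices. Extrusion per mm of travel: 0.4 × 0.12 / (π × 0.875²) = 0.019956. Accumulating E over each segment gives final E = 0.7438.

G0 X-5.98 Y0.52 Z0.48
G1 X-5.44 Y-2.54 E0.0620
G1 X-3.44 Y-4.91 E0.1239
G1 X-0.52 Y-5.98 E0.1860
G1 X2.54 Y-5.44 E0.2480
G1 X4.91 Y-3.44 E0.3099
G1 X5.98 Y-0.52 E0.3719
G1 X5.44 Y2.54 E0.4339
G1 X3.44 Y4.91 E0.4958
G1 X0.52 Y5.98 E0.5579
G1 X-2.54 Y5.44 E0.6199
G1 X-4.91 Y3.44 E0.6818
G1 X-5.98 Y0.52 E0.7438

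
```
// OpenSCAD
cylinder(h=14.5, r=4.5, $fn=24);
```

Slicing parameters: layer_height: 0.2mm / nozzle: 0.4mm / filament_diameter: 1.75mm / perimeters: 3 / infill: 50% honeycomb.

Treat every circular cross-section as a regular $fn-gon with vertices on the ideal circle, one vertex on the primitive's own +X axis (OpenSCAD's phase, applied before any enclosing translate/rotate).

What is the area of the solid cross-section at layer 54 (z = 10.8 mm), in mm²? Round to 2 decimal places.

62.89 mm²

At z = 10.8 mm: the cylinder: section is a regular 24-gon, circumradius r=4.5 (area = (24/2)·4.500²·sin(360°/24) = 62.89 mm²). Overall, the cross-section is a single solid region. Net area = 62.89 mm².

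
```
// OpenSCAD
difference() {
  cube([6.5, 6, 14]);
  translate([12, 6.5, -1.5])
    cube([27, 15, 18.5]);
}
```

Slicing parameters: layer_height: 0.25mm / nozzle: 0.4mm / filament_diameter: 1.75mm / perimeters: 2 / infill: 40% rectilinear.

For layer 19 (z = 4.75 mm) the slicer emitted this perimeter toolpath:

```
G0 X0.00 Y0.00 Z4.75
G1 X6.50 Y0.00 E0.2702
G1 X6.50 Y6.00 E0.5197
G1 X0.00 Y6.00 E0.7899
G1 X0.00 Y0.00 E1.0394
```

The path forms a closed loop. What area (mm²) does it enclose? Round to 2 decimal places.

Apply the shoelace formula to the sequence of (X, Y) vertices; enclosed area = 39.00 mm².

39.00 mm²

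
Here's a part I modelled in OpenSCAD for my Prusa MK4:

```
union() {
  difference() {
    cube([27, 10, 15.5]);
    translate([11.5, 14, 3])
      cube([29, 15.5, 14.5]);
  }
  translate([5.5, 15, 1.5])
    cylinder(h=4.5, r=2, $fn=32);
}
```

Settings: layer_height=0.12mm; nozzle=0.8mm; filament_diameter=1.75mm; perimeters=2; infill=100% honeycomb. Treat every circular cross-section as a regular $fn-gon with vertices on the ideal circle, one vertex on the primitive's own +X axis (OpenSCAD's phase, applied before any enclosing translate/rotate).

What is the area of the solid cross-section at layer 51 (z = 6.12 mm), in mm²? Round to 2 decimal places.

270.00 mm²

At z = 6.12 mm: the 27×10 cube contributes its full rectangle (area 270.00 mm²); the 29×15.5 cube at (11.5, 14) contributes its full rectangle (area 449.50 mm²); Subtracting the remaining from the first: starting from the 27×10 cube (270.00 mm²), the 29×15.5 cube at (11.5, 14) misses the remaining region (no effect) — area = 270.00 mm²; the cylinder at (5.5, 15) is not intersected at this z (z outside [1.5, 6]); Merging all regions: only the result so far is present, so the union is just that shape — area = 270.00 mm². Overall, the cross-section is a single solid region. Net area = 270.00 mm².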